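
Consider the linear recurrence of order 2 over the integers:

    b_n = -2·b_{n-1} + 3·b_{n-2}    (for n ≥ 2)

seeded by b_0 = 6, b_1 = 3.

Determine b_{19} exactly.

-871696095

b_2 = -2·3 + 3·6 = 12
b_3 = -2·12 + 3·3 = -15
b_4 = -2·-15 + 3·12 = 66
b_5 = -2·66 + 3·-15 = -177
b_6 = -2·-177 + 3·66 = 552
b_7 = -2·552 + 3·-177 = -1635
b_8 = -2·-1635 + 3·552 = 4926
b_9 = -2·4926 + 3·-1635 = -14757
b_10 = -2·-14757 + 3·4926 = 44292
b_11 = -2·44292 + 3·-14757 = -132855
b_12 = -2·-132855 + 3·44292 = 398586
b_13 = -2·398586 + 3·-132855 = -1195737
b_14 = -2·-1195737 + 3·398586 = 3587232
b_15 = -2·3587232 + 3·-1195737 = -10761675
b_16 = -2·-10761675 + 3·3587232 = 32285046
b_17 = -2·32285046 + 3·-10761675 = -96855117
b_18 = -2·-96855117 + 3·32285046 = 290565372
b_19 = -2·290565372 + 3·-96855117 = -871696095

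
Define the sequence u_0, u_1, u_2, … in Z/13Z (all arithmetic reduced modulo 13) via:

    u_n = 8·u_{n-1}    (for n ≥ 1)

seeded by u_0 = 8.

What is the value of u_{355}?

1

u_1 = 8·8 = 12
u_2 = 8·12 = 5
u_3 = 8·5 = 1
u_4 = 8·1 = 8
(u_4) = (8) = (u_0), so the sequence has period 4.
355 ≡ 3 (mod 4), hence u_355 = u_3 = 1.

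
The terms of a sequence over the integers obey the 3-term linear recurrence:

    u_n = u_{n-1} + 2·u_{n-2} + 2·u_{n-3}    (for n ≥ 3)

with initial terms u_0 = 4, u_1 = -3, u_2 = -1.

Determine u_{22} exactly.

-9749883

u_3 = 1·-1 + 2·-3 + 2·4 = 1
u_4 = 1·1 + 2·-1 + 2·-3 = -7
u_5 = 1·-7 + 2·1 + 2·-1 = -7
u_6 = 1·-7 + 2·-7 + 2·1 = -19
u_7 = 1·-19 + 2·-7 + 2·-7 = -47
u_8 = 1·-47 + 2·-19 + 2·-7 = -99
u_9 = 1·-99 + 2·-47 + 2·-19 = -231
u_10 = 1·-231 + 2·-99 + 2·-47 = -523
u_11 = 1·-523 + 2·-231 + 2·-99 = -1183
u_12 = 1·-1183 + 2·-523 + 2·-231 = -2691
u_13 = 1·-2691 + 2·-1183 + 2·-523 = -6103
u_14 = 1·-6103 + 2·-2691 + 2·-1183 = -13851
u_15 = 1·-13851 + 2·-6103 + 2·-2691 = -31439
u_16 = 1·-31439 + 2·-13851 + 2·-6103 = -71347
u_17 = 1·-71347 + 2·-31439 + 2·-13851 = -161927
u_18 = 1·-161927 + 2·-71347 + 2·-31439 = -367499
u_19 = 1·-367499 + 2·-161927 + 2·-71347 = -834047
u_20 = 1·-834047 + 2·-367499 + 2·-161927 = -1892899
u_21 = 1·-1892899 + 2·-834047 + 2·-367499 = -4295991
u_22 = 1·-4295991 + 2·-1892899 + 2·-834047 = -9749883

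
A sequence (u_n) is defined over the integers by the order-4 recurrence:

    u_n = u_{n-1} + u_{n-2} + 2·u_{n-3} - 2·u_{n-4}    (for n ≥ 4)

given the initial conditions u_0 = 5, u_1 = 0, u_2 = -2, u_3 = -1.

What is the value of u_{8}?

-110

u_4 = 1·-1 + 1·-2 + 2·0 + -2·5 = -13
u_5 = 1·-13 + 1·-1 + 2·-2 + -2·0 = -18
u_6 = 1·-18 + 1·-13 + 2·-1 + -2·-2 = -29
u_7 = 1·-29 + 1·-18 + 2·-13 + -2·-1 = -71
u_8 = 1·-71 + 1·-29 + 2·-18 + -2·-13 = -110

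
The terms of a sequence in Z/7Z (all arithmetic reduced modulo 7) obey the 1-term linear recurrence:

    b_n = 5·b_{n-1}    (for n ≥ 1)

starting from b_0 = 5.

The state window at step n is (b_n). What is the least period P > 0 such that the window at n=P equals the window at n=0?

n=0: window = (5)
n=1: window = (4)
n=2: window = (6)
n=3: window = (2)
n=4: window = (3)
n=5: window = (1)
n=6: window = (5)
window at n=6 equals window at n=0 → period = 6

6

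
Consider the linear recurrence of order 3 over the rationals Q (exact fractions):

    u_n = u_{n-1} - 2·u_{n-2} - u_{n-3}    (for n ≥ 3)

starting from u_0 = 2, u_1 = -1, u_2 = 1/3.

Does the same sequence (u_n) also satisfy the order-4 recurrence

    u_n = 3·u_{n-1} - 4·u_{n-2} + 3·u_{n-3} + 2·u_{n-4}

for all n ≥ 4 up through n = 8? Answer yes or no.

Terms u_0..u_8: 2, -1, 1/3, 1/3, 2/3, -1/3, -2, -2, 7/3
n=4: candidate gives 2/3, actual u_4 = 2/3 ✓
n=5: candidate gives -1/3, actual u_5 = -1/3 ✓
n=6: candidate gives -2, actual u_6 = -2 ✓
n=7: candidate gives -2, actual u_7 = -2 ✓
n=8: candidate gives 7/3, actual u_8 = 7/3 ✓

yes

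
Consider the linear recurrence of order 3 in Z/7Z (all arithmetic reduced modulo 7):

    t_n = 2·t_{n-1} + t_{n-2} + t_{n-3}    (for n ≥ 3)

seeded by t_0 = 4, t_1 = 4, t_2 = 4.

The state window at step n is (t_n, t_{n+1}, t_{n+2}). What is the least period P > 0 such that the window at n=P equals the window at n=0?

n=0: window = (4, 4, 4)
n=1: window = (4, 4, 2)
n=2: window = (4, 2, 5)
n=3: window = (2, 5, 2)
n=4: window = (5, 2, 4)
n=5: window = (2, 4, 1)
n=6: window = (4, 1, 1)
n=7: window = (1, 1, 0)
n=8: window = (1, 0, 2)
n=9: window = (0, 2, 5)
n=10: window = (2, 5, 5)
n=11: window = (5, 5, 3)
n=12: window = (5, 3, 2)
n=13: window = (3, 2, 5)
n=14: window = (2, 5, 1)
n=15: window = (5, 1, 2)
n=16: window = (1, 2, 3)
n=17: window = (2, 3, 2)
n=18: window = (3, 2, 2)
n=19: window = (2, 2, 2)
n=20: window = (2, 2, 1)
n=21: window = (2, 1, 6)
n=22: window = (1, 6, 1)
n=23: window = (6, 1, 2)
n=24: window = (1, 2, 4)
n=25: window = (2, 4, 4)
n=26: window = (4, 4, 0)
n=27: window = (4, 0, 1)
n=28: window = (0, 1, 6)
n=29: window = (1, 6, 6)
n=30: window = (6, 6, 5)
n=31: window = (6, 5, 1)
n=32: window = (5, 1, 6)
n=33: window = (1, 6, 4)
n=34: window = (6, 4, 1)
n=35: window = (4, 1, 5)
n=36: window = (1, 5, 1)
n=37: window = (5, 1, 1)
n=38: window = (1, 1, 1)
n=39: window = (1, 1, 4)
n=40: window = (1, 4, 3)
…
n=55: window = (4, 6, 4)
n=56: window = (6, 4, 4)
n=57: window = (4, 4, 4)
window at n=57 equals window at n=0 → period = 57

57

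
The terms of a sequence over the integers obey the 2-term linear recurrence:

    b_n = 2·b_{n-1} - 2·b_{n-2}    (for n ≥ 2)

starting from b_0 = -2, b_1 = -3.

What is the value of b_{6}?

b_2 = 2·-3 + -2·-2 = -2
b_3 = 2·-2 + -2·-3 = 2
b_4 = 2·2 + -2·-2 = 8
b_5 = 2·8 + -2·2 = 12
b_6 = 2·12 + -2·8 = 8

8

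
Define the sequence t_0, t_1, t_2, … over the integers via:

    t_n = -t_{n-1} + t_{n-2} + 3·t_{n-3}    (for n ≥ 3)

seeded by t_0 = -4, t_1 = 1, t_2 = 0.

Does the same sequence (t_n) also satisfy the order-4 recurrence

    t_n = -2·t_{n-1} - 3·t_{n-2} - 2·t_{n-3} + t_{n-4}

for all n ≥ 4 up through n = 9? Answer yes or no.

no

Terms t_0..t_9: -4, 1, 0, -11, 14, -25, 6, 11, -80, 109
n=4: candidate gives 16, actual t_4 = 14 ✗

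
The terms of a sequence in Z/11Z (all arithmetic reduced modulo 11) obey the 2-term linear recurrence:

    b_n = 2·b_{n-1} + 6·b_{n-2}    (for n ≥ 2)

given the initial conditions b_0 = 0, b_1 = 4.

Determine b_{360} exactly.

0

b_2 = 2·4 + 6·0 = 8
b_3 = 2·8 + 6·4 = 7
b_4 = 2·7 + 6·8 = 7
b_5 = 2·7 + 6·7 = 1
b_6 = 2·1 + 6·7 = 0
b_7 = 2·0 + 6·1 = 6
b_8 = 2·6 + 6·0 = 1
b_9 = 2·1 + 6·6 = 5
b_10 = 2·5 + 6·1 = 5
b_11 = 2·5 + 6·5 = 7
b_12 = 2·7 + 6·5 = 0
b_13 = 2·0 + 6·7 = 9
b_14 = 2·9 + 6·0 = 7
b_15 = 2·7 + 6·9 = 2
b_16 = 2·2 + 6·7 = 2
b_17 = 2·2 + 6·2 = 5
b_18 = 2·5 + 6·2 = 0
b_19 = 2·0 + 6·5 = 8
b_20 = 2·8 + 6·0 = 5
b_21 = 2·5 + 6·8 = 3
b_22 = 2·3 + 6·5 = 3
b_23 = 2·3 + 6·3 = 2
b_24 = 2·2 + 6·3 = 0
b_25 = 2·0 + 6·2 = 1
b_26 = 2·1 + 6·0 = 2
b_27 = 2·2 + 6·1 = 10
b_28 = 2·10 + 6·2 = 10
b_29 = 2·10 + 6·10 = 3
b_30 = 2·3 + 6·10 = 0
b_31 = 2·0 + 6·3 = 7
b_32 = 2·7 + 6·0 = 3
b_33 = 2·3 + 6·7 = 4
b_34 = 2·4 + 6·3 = 4
b_35 = 2·4 + 6·4 = 10
b_36 = 2·10 + 6·4 = 0
b_37 = 2·0 + 6·10 = 5
b_38 = 2·5 + 6·0 = 10
b_39 = 2·10 + 6·5 = 6
b_40 = 2·6 + 6·10 = 6
b_41 = 2·6 + 6·6 = 4
b_42 = 2·4 + 6·6 = 0
b_43 = 2·0 + 6·4 = 2
b_44 = 2·2 + 6·0 = 4
b_45 = 2·4 + 6·2 = 9
b_46 = 2·9 + 6·4 = 9
b_47 = 2·9 + 6·9 = 6
b_48 = 2·6 + 6·9 = 0
b_49 = 2·0 + 6·6 = 3
b_50 = 2·3 + 6·0 = 6
b_51 = 2·6 + 6·3 = 8
b_52 = 2·8 + 6·6 = 8
b_53 = 2·8 + 6·8 = 9
b_54 = 2·9 + 6·8 = 0
b_55 = 2·0 + 6·9 = 10
b_56 = 2·10 + 6·0 = 9
b_57 = 2·9 + 6·10 = 1
b_58 = 2·1 + 6·9 = 1
b_59 = 2·1 + 6·1 = 8
b_60 = 2·8 + 6·1 = 0
b_61 = 2·0 + 6·8 = 4
(b_60, b_61) = (0, 4) = (b_0, b_1), so the sequence has period 60.
360 ≡ 0 (mod 60), hence b_360 = b_0 = 0.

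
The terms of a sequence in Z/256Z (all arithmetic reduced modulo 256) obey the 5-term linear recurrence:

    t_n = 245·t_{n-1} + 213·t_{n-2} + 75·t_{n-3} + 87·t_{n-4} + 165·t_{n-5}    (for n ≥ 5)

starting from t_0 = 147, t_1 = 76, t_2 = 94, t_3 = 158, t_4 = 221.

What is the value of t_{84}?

t_5 = 245·221 + 213·158 + 75·94 + 87·76 + 165·147 = 20
t_6 = 245·20 + 213·221 + 75·158 + 87·94 + 165·76 = 61
t_7 = 245·61 + 213·20 + 75·221 + 87·158 + 165·94 = 12
t_8 = 245·12 + 213·61 + 75·20 + 87·221 + 165·158 = 10
t_9 = 245·10 + 213·12 + 75·61 + 87·20 + 165·221 = 170
t_10 = 245·170 + 213·10 + 75·12 + 87·61 + 165·20 = 39
t_11 = 245·39 + 213·170 + 75·10 + 87·12 + 165·61 = 24
t_12 = 245·24 + 213·39 + 75·170 + 87·10 + 165·12 = 91
t_13 = 245·91 + 213·24 + 75·39 + 87·170 + 165·10 = 180
t_14 = 245·180 + 213·91 + 75·24 + 87·39 + 165·170 = 214
t_15 = 245·214 + 213·180 + 75·91 + 87·24 + 165·39 = 134
t_16 = 245·134 + 213·214 + 75·180 + 87·91 + 165·24 = 109
t_17 = 245·109 + 213·134 + 75·214 + 87·180 + 165·91 = 84
t_18 = 245·84 + 213·109 + 75·134 + 87·214 + 165·180 = 21
t_19 = 245·21 + 213·84 + 75·109 + 87·134 + 165·214 = 100
t_20 = 245·100 + 213·21 + 75·84 + 87·109 + 165·134 = 50
t_21 = 245·50 + 213·100 + 75·21 + 87·84 + 165·109 = 2
t_22 = 245·2 + 213·50 + 75·100 + 87·21 + 165·84 = 23
t_23 = 245·23 + 213·2 + 75·50 + 87·100 + 165·21 = 216
t_24 = 245·216 + 213·23 + 75·2 + 87·50 + 165·100 = 227
t_25 = 245·227 + 213·216 + 75·23 + 87·2 + 165·50 = 156
t_26 = 245·156 + 213·227 + 75·216 + 87·23 + 165·2 = 142
t_27 = 245·142 + 213·156 + 75·227 + 87·216 + 165·23 = 110
t_28 = 245·110 + 213·142 + 75·156 + 87·227 + 165·216 = 125
t_29 = 245·125 + 213·110 + 75·142 + 87·156 + 165·227 = 20
t_30 = 245·20 + 213·125 + 75·110 + 87·142 + 165·156 = 45
t_31 = 245·45 + 213·20 + 75·125 + 87·110 + 165·142 = 60
t_32 = 245·60 + 213·45 + 75·20 + 87·125 + 165·110 = 26
t_33 = 245·26 + 213·60 + 75·45 + 87·20 + 165·125 = 90
t_34 = 245·90 + 213·26 + 75·60 + 87·45 + 165·20 = 135
t_35 = 245·135 + 213·90 + 75·26 + 87·60 + 165·45 = 24
t_36 = 245·24 + 213·135 + 75·90 + 87·26 + 165·60 = 43
t_37 = 245·43 + 213·24 + 75·135 + 87·90 + 165·26 = 4
t_38 = 245·4 + 213·43 + 75·24 + 87·135 + 165·90 = 134
t_39 = 245·134 + 213·4 + 75·43 + 87·24 + 165·135 = 86
t_40 = 245·86 + 213·134 + 75·4 + 87·43 + 165·24 = 13
t_41 = 245·13 + 213·86 + 75·134 + 87·4 + 165·43 = 84
t_42 = 245·84 + 213·13 + 75·86 + 87·134 + 165·4 = 133
t_43 = 245·133 + 213·84 + 75·13 + 87·86 + 165·134 = 148
t_44 = 245·148 + 213·133 + 75·84 + 87·13 + 165·86 = 194
t_45 = 245·194 + 213·148 + 75·133 + 87·84 + 165·13 = 178
t_46 = 245·178 + 213·194 + 75·148 + 87·133 + 165·84 = 119
t_47 = 245·119 + 213·178 + 75·194 + 87·148 + 165·133 = 216
t_48 = 245·216 + 213·119 + 75·178 + 87·194 + 165·148 = 51
t_49 = 245·51 + 213·216 + 75·119 + 87·178 + 165·194 = 236
t_50 = 245·236 + 213·51 + 75·216 + 87·119 + 165·178 = 190
t_51 = 245·190 + 213·236 + 75·51 + 87·216 + 165·119 = 62
t_52 = 245·62 + 213·190 + 75·236 + 87·51 + 165·216 = 29
t_53 = 245·29 + 213·62 + 75·190 + 87·236 + 165·51 = 20
t_54 = 245·20 + 213·29 + 75·62 + 87·190 + 165·236 = 29
t_55 = 245·29 + 213·20 + 75·29 + 87·62 + 165·190 = 108
t_56 = 245·108 + 213·29 + 75·20 + 87·29 + 165·62 = 42
t_57 = 245·42 + 213·108 + 75·29 + 87·20 + 165·29 = 10
t_58 = 245·10 + 213·42 + 75·108 + 87·29 + 165·20 = 231
t_59 = 245·231 + 213·10 + 75·42 + 87·108 + 165·29 = 24
t_60 = 245·24 + 213·231 + 75·10 + 87·42 + 165·108 = 251
t_61 = 245·251 + 213·24 + 75·231 + 87·10 + 165·42 = 84
t_62 = 245·84 + 213·251 + 75·24 + 87·231 + 165·10 = 54
t_63 = 245·54 + 213·84 + 75·251 + 87·24 + 165·231 = 38
t_64 = 245·38 + 213·54 + 75·84 + 87·251 + 165·24 = 173
t_65 = 245·173 + 213·38 + 75·54 + 87·84 + 165·251 = 84
t_66 = 245·84 + 213·173 + 75·38 + 87·54 + 165·84 = 245
t_67 = 245·245 + 213·84 + 75·173 + 87·38 + 165·54 = 196
t_68 = 245·196 + 213·245 + 75·84 + 87·173 + 165·38 = 82
t_69 = 245·82 + 213·196 + 75·245 + 87·84 + 165·173 = 98
t_70 = 245·98 + 213·82 + 75·196 + 87·245 + 165·84 = 215
t_71 = 245·215 + 213·98 + 75·82 + 87·196 + 165·245 = 216
t_72 = 245·216 + 213·215 + 75·98 + 87·82 + 165·196 = 131
t_73 = 245·131 + 213·216 + 75·215 + 87·98 + 165·82 = 60
t_74 = 245·60 + 213·131 + 75·216 + 87·215 + 165·98 = 238
t_75 = 245·238 + 213·60 + 75·131 + 87·216 + 165·215 = 14
t_76 = 245·14 + 213·238 + 75·60 + 87·131 + 165·216 = 189
t_77 = 245·189 + 213·14 + 75·238 + 87·60 + 165·131 = 20
t_78 = 245·20 + 213·189 + 75·14 + 87·238 + 165·60 = 13
t_79 = 245·13 + 213·20 + 75·189 + 87·14 + 165·238 = 156
t_80 = 245·156 + 213·13 + 75·20 + 87·189 + 165·14 = 58
t_81 = 245·58 + 213·156 + 75·13 + 87·20 + 165·189 = 186
t_82 = 245·186 + 213·58 + 75·156 + 87·13 + 165·20 = 71
t_83 = 245·71 + 213·186 + 75·58 + 87·156 + 165·13 = 24
t_84 = 245·24 + 213·71 + 75·186 + 87·58 + 165·156 = 203

203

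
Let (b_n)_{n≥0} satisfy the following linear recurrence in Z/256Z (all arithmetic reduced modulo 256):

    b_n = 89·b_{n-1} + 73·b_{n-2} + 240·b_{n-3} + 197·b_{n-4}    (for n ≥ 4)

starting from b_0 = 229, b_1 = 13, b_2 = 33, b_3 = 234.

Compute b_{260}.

37

b_4 = 89·234 + 73·33 + 240·13 + 197·229 = 44
b_5 = 89·44 + 73·234 + 240·33 + 197·13 = 247
b_6 = 89·247 + 73·44 + 240·234 + 197·33 = 48
b_7 = 89·48 + 73·247 + 240·44 + 197·234 = 113
b_8 = 89·113 + 73·48 + 240·247 + 197·44 = 101
b_9 = 89·101 + 73·113 + 240·48 + 197·247 = 105
Continuing the recurrence:
  b_10 = 46;  b_11 = 148;  b_12 = 187;  b_13 = 36;  b_14 = 253;  b_15 = 109
  b_16 = 177;  b_17 = 130;  b_18 = 140;  b_19 = 143;  b_20 = 184;  b_21 = 9
  b_22 = 101;  b_23 = 57;  b_24 = 166;  b_25 = 148;  b_26 = 243;  b_27 = 44
  b_28 = 21;  b_29 = 141;  b_30 = 65;  b_31 = 90;  b_32 = 44;  b_33 = 103
  b_34 = 192;  b_35 = 161;  b_36 = 37;  b_37 = 9;  b_38 = 94;  b_39 = 212
  b_40 = 107;  b_41 = 180;  b_42 = 45;  b_43 = 109;  b_44 = 209;  b_45 = 114
  b_46 = 12;  b_47 = 127;  b_48 = 72;  b_49 = 57;  b_50 = 165;  b_51 = 217
  b_52 = 86;  b_53 = 84;  b_54 = 35;  b_55 = 188;  b_56 = 69;  b_57 = 13
  b_58 = 97;  b_59 = 202;  b_60 = 44;  b_61 = 215;  b_62 = 80;  b_63 = 209
  b_64 = 229;  b_65 = 169;  b_66 = 142;  b_67 = 20;  b_68 = 27;  b_69 = 68
  b_70 = 93;  b_71 = 109;  b_72 = 241;  b_73 = 98;  b_74 = 140;  b_75 = 111
  b_76 = 216;  b_77 = 105;  b_78 = 229;  b_79 = 121;  b_80 = 6;  b_81 = 20
  b_82 = 83;  b_83 = 76;  b_84 = 117;  b_85 = 141;  b_86 = 129;  b_87 = 58
  b_88 = 44;  b_89 = 71;  b_90 = 224;  b_91 = 1;  b_92 = 165;  b_93 = 73
  b_94 = 190;  b_95 = 84;  b_96 = 203;  b_97 = 212;  b_98 = 141;  b_99 = 109
  b_100 = 17;  b_101 = 82;  b_102 = 12;  b_103 = 95;  b_104 = 104;  b_105 = 153
  b_106 = 37;  b_107 = 25;  b_108 = 182;  b_109 = 212;  b_110 = 131;  b_111 = 220
  b_112 = 165;  b_113 = 13;  b_114 = 161;  b_115 = 170;  b_116 = 44;  b_117 = 183
  b_118 = 112;  b_119 = 49;  b_120 = 101;  b_121 = 233;  b_122 = 238;  b_123 = 148
  b_124 = 123;  b_125 = 100;  b_126 = 189;  b_127 = 109;  b_128 = 49;  b_129 = 66
  b_130 = 140;  b_131 = 79;  b_132 = 248;  b_133 = 201;  b_134 = 101;  b_135 = 185
  b_136 = 102;  b_137 = 148;  b_138 = 179;  b_139 = 108;  b_140 = 213;  b_141 = 141
  b_142 = 193;  b_143 = 26;  b_144 = 44;  b_145 = 39;  b_146 = 0;  b_147 = 97
  b_148 = 37;  b_149 = 137;  b_150 = 30;  b_151 = 212;  b_152 = 43;  b_153 = 244
  b_154 = 237;  b_155 = 109;  b_156 = 81;  b_157 = 50;  b_158 = 12;  b_159 = 63
  b_160 = 136;  b_161 = 249;  b_162 = 165;  b_163 = 89;  b_164 = 22;  b_165 = 84
  b_166 = 227;  b_167 = 252;  b_168 = 5;  b_169 = 13;  b_170 = 225;  b_171 = 138
  b_172 = 44;  b_173 = 151;  b_174 = 144;  b_175 = 145;  b_176 = 229;  b_177 = 41
  b_178 = 78;  b_179 = 20;  b_180 = 219;  b_181 = 132;  b_182 = 29;  b_183 = 109
  b_184 = 113;  b_185 = 34;  b_186 = 140;  b_187 = 47;  b_188 = 24;  b_189 = 41
  b_190 = 229;  b_191 = 249;  b_192 = 198;  b_193 = 20;  b_194 = 19;  b_195 = 140
  b_196 = 53;  b_197 = 141;  b_198 = 1;  b_199 = 250;  b_200 = 44;  b_201 = 7
  b_202 = 32;  b_203 = 193;  b_204 = 165;  b_205 = 201;  b_206 = 126;  b_207 = 84
  b_208 = 139;  b_209 = 20;  b_210 = 77;  b_211 = 109;  b_212 = 145;  b_213 = 18
  b_214 = 12;  b_215 = 31;  b_216 = 168;  b_217 = 89;  b_218 = 37;  b_219 = 153
  b_220 = 118;  b_221 = 212;  b_222 = 67;  b_223 = 28;  b_224 = 101;  b_225 = 13
  b_226 = 33;  b_227 = 106;  b_228 = 44;  b_229 = 119;  b_230 = 176;  b_231 = 241
  b_232 = 101;  b_233 = 105;  b_234 = 174;  b_235 = 148;  b_236 = 59;  b_237 = 164
  b_238 = 125;  b_239 = 109;  b_240 = 177;  b_241 = 2;  b_242 = 140;  b_243 = 15
  b_244 = 56;  b_245 = 137;  b_246 = 101;  b_247 = 57;  b_248 = 38;  b_249 = 148
  b_250 = 115;  b_251 = 172;  b_252 = 149;  b_253 = 141;  b_254 = 65;  b_255 = 218
  b_256 = 44;  b_257 = 231;  b_258 = 64
b_259 = 89·64 + 73·231 + 240·44 + 197·218 = 33
b_260 = 89·33 + 73·64 + 240·231 + 197·44 = 37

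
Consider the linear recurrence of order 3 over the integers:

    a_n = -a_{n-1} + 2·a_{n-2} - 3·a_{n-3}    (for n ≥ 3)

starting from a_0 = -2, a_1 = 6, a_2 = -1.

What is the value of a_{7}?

492

a_3 = -1·-1 + 2·6 + -3·-2 = 19
a_4 = -1·19 + 2·-1 + -3·6 = -39
a_5 = -1·-39 + 2·19 + -3·-1 = 80
a_6 = -1·80 + 2·-39 + -3·19 = -215
a_7 = -1·-215 + 2·80 + -3·-39 = 492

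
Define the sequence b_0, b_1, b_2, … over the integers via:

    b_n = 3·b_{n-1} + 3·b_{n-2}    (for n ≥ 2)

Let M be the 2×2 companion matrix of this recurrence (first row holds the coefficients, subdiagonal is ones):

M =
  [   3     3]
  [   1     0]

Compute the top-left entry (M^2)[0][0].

12

(M^2)[0][0] is the top entry after applying M 2 times to the unit state (1, 0). Equivalently it is h_{3} for the auxiliary sequence (h_n) obeying the same recurrence with h_1 = 1 and h_i = 0 for 0 ≤ i < 1:
h_2 = 3·1 + 3·0 = 3
h_3 = 3·3 + 3·1 = 12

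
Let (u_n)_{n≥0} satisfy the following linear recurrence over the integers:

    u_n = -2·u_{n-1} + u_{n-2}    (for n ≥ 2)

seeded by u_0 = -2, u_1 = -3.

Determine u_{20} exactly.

34733066

u_2 = -2·-3 + 1·-2 = 4
u_3 = -2·4 + 1·-3 = -11
u_4 = -2·-11 + 1·4 = 26
u_5 = -2·26 + 1·-11 = -63
u_6 = -2·-63 + 1·26 = 152
u_7 = -2·152 + 1·-63 = -367
u_8 = -2·-367 + 1·152 = 886
u_9 = -2·886 + 1·-367 = -2139
u_10 = -2·-2139 + 1·886 = 5164
u_11 = -2·5164 + 1·-2139 = -12467
u_12 = -2·-12467 + 1·5164 = 30098
u_13 = -2·30098 + 1·-12467 = -72663
u_14 = -2·-72663 + 1·30098 = 175424
u_15 = -2·175424 + 1·-72663 = -423511
u_16 = -2·-423511 + 1·175424 = 1022446
u_17 = -2·1022446 + 1·-423511 = -2468403
u_18 = -2·-2468403 + 1·1022446 = 5959252
u_19 = -2·5959252 + 1·-2468403 = -14386907
u_20 = -2·-14386907 + 1·5959252 = 34733066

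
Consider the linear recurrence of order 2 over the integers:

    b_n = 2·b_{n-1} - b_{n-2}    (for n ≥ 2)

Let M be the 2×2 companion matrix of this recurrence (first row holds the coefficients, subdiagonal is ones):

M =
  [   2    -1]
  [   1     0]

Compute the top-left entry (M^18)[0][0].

19

(M^18)[0][0] is the top entry after applying M 18 times to the unit state (1, 0). Equivalently it is h_{19} for the auxiliary sequence (h_n) obeying the same recurrence with h_1 = 1 and h_i = 0 for 0 ≤ i < 1:
h_2 = 2·1 + -1·0 = 2
h_3 = 2·2 + -1·1 = 3
h_4 = 2·3 + -1·2 = 4
h_5 = 2·4 + -1·3 = 5
h_6 = 2·5 + -1·4 = 6
h_7 = 2·6 + -1·5 = 7
h_8 = 2·7 + -1·6 = 8
h_9 = 2·8 + -1·7 = 9
h_10 = 2·9 + -1·8 = 10
h_11 = 2·10 + -1·9 = 11
h_12 = 2·11 + -1·10 = 12
h_13 = 2·12 + -1·11 = 13
h_14 = 2·13 + -1·12 = 14
h_15 = 2·14 + -1·13 = 15
h_16 = 2·15 + -1·14 = 16
h_17 = 2·16 + -1·15 = 17
h_18 = 2·17 + -1·16 = 18
h_19 = 2·18 + -1·17 = 19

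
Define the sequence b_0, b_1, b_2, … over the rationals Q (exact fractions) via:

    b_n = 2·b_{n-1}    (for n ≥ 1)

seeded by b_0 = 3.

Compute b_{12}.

12288

b_1 = 2·3 = 6
b_2 = 2·6 = 12
b_3 = 2·12 = 24
b_4 = 2·24 = 48
b_5 = 2·48 = 96
b_6 = 2·96 = 192
b_7 = 2·192 = 384
b_8 = 2·384 = 768
b_9 = 2·768 = 1536
b_10 = 2·1536 = 3072
b_11 = 2·3072 = 6144
b_12 = 2·6144 = 12288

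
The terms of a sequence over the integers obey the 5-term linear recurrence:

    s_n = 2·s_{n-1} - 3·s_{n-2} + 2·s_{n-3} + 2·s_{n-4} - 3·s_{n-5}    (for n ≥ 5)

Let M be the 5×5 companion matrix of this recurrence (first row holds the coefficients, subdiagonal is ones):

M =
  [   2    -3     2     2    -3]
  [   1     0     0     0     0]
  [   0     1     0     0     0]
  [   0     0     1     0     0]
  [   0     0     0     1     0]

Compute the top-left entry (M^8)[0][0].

-33

(M^8)[0][0] is the top entry after applying M 8 times to the unit state (1, 0, 0, 0, 0). Equivalently it is h_{12} for the auxiliary sequence (h_n) obeying the same recurrence with h_4 = 1 and h_i = 0 for 0 ≤ i < 4:
h_5 = 2·1 + -3·0 + 2·0 + 2·0 + -3·0 = 2
h_6 = 2·2 + -3·1 + 2·0 + 2·0 + -3·0 = 1
h_7 = 2·1 + -3·2 + 2·1 + 2·0 + -3·0 = -2
h_8 = 2·-2 + -3·1 + 2·2 + 2·1 + -3·0 = -1
h_9 = 2·-1 + -3·-2 + 2·1 + 2·2 + -3·1 = 7
h_10 = 2·7 + -3·-1 + 2·-2 + 2·1 + -3·2 = 9
h_11 = 2·9 + -3·7 + 2·-1 + 2·-2 + -3·1 = -12
h_12 = 2·-12 + -3·9 + 2·7 + 2·-1 + -3·-2 = -33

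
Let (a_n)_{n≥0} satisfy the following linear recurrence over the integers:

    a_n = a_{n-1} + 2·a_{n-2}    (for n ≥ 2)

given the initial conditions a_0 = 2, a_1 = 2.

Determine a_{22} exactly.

a_2 = 1·2 + 2·2 = 6
a_3 = 1·6 + 2·2 = 10
a_4 = 1·10 + 2·6 = 22
a_5 = 1·22 + 2·10 = 42
a_6 = 1·42 + 2·22 = 86
a_7 = 1·86 + 2·42 = 170
a_8 = 1·170 + 2·86 = 342
a_9 = 1·342 + 2·170 = 682
a_10 = 1·682 + 2·342 = 1366
a_11 = 1·1366 + 2·682 = 2730
a_12 = 1·2730 + 2·1366 = 5462
a_13 = 1·5462 + 2·2730 = 10922
a_14 = 1·10922 + 2·5462 = 21846
a_15 = 1·21846 + 2·10922 = 43690
a_16 = 1·43690 + 2·21846 = 87382
a_17 = 1·87382 + 2·43690 = 174762
a_18 = 1·174762 + 2·87382 = 349526
a_19 = 1·349526 + 2·174762 = 699050
a_20 = 1·699050 + 2·349526 = 1398102
a_21 = 1·1398102 + 2·699050 = 2796202
a_22 = 1·2796202 + 2·1398102 = 5592406

5592406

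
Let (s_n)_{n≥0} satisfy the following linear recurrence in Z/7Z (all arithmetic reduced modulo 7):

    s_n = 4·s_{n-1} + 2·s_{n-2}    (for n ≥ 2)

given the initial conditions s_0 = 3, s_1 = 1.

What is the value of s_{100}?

s_2 = 4·1 + 2·3 = 3
s_3 = 4·3 + 2·1 = 0
s_4 = 4·0 + 2·3 = 6
s_5 = 4·6 + 2·0 = 3
s_6 = 4·3 + 2·6 = 3
s_7 = 4·3 + 2·3 = 4
s_8 = 4·4 + 2·3 = 1
s_9 = 4·1 + 2·4 = 5
s_10 = 4·5 + 2·1 = 1
s_11 = 4·1 + 2·5 = 0
s_12 = 4·0 + 2·1 = 2
s_13 = 4·2 + 2·0 = 1
s_14 = 4·1 + 2·2 = 1
s_15 = 4·1 + 2·1 = 6
s_16 = 4·6 + 2·1 = 5
s_17 = 4·5 + 2·6 = 4
s_18 = 4·4 + 2·5 = 5
s_19 = 4·5 + 2·4 = 0
s_20 = 4·0 + 2·5 = 3
s_21 = 4·3 + 2·0 = 5
s_22 = 4·5 + 2·3 = 5
s_23 = 4·5 + 2·5 = 2
s_24 = 4·2 + 2·5 = 4
s_25 = 4·4 + 2·2 = 6
s_26 = 4·6 + 2·4 = 4
s_27 = 4·4 + 2·6 = 0
s_28 = 4·0 + 2·4 = 1
s_29 = 4·1 + 2·0 = 4
s_30 = 4·4 + 2·1 = 4
s_31 = 4·4 + 2·4 = 3
s_32 = 4·3 + 2·4 = 6
s_33 = 4·6 + 2·3 = 2
s_34 = 4·2 + 2·6 = 6
s_35 = 4·6 + 2·2 = 0
s_36 = 4·0 + 2·6 = 5
s_37 = 4·5 + 2·0 = 6
s_38 = 4·6 + 2·5 = 6
s_39 = 4·6 + 2·6 = 1
s_40 = 4·1 + 2·6 = 2
s_41 = 4·2 + 2·1 = 3
s_42 = 4·3 + 2·2 = 2
s_43 = 4·2 + 2·3 = 0
s_44 = 4·0 + 2·2 = 4
s_45 = 4·4 + 2·0 = 2
s_46 = 4·2 + 2·4 = 2
s_47 = 4·2 + 2·2 = 5
s_48 = 4·5 + 2·2 = 3
s_49 = 4·3 + 2·5 = 1
(s_48, s_49) = (3, 1) = (s_0, s_1), so the sequence has period 48.
100 ≡ 4 (mod 48), hence s_100 = s_4 = 6.

6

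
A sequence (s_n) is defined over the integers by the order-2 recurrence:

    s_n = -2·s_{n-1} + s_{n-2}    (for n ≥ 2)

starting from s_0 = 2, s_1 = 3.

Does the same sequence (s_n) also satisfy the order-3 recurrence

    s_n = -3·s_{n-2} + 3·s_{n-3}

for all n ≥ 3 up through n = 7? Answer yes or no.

Terms s_0..s_7: 2, 3, -4, 11, -26, 63, -152, 367
n=3: candidate gives -3, actual s_3 = 11 ✗

no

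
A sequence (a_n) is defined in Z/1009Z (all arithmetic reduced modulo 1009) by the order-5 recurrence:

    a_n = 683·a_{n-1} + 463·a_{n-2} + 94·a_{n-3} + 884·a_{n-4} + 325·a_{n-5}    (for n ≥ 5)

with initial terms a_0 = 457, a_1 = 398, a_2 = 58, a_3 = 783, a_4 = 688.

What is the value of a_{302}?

989

a_5 = 683·688 + 463·783 + 94·58 + 884·398 + 325·457 = 308
a_6 = 683·308 + 463·688 + 94·783 + 884·58 + 325·398 = 148
a_7 = 683·148 + 463·308 + 94·688 + 884·783 + 325·58 = 292
a_8 = 683·292 + 463·148 + 94·308 + 884·688 + 325·783 = 238
a_9 = 683·238 + 463·292 + 94·148 + 884·308 + 325·688 = 334
a_10 = 683·334 + 463·238 + 94·292 + 884·148 + 325·308 = 377
Continuing the recurrence:
  a_11 = 127;  a_12 = 652;  a_13 = 25;  a_14 = 822;  a_15 = 333;  a_16 = 65
  a_17 = 297;  a_18 = 111;  a_19 = 999;  a_20 = 42;  a_21 = 328;  a_22 = 282
  a_23 = 305;  a_24 = 1000;  a_25 = 29;  a_26 = 634;  a_27 = 682;  a_28 = 638
  a_29 = 393;  a_30 = 119;  a_31 = 48;  a_32 = 347;  a_33 = 820;  a_34 = 613
  a_35 = 937;  a_36 = 419;  a_37 = 885;  a_38 = 811;  a_39 = 479;  a_40 = 738
  a_41 = 235;  a_42 = 941;  a_43 = 445;  a_44 = 780;  a_45 = 452;  a_46 = 460
  a_47 = 425;  a_48 = 585;  a_49 = 109;  a_50 = 422;  a_51 = 693;  a_52 = 318
  a_53 = 498;  a_54 = 415;  a_55 = 135;  a_56 = 29;  a_57 = 982;  a_58 = 607
  a_59 = 144;  a_60 = 388;  a_61 = 961;  a_62 = 71;  a_63 = 865;  a_64 = 957
  a_65 = 262;  a_66 = 824;  a_67 = 868;  a_68 = 134;  a_69 = 568;  a_70 = 147
  a_71 = 511;  a_72 = 255;  a_73 = 589;  a_74 = 59;  a_75 = 12;  a_76 = 72
  a_77 = 916;  a_78 = 618;  a_79 = 887;  a_80 = 283;  a_81 = 877;  a_82 = 632
  a_83 = 779;  a_84 = 670;  a_85 = 377;  a_86 = 401;  a_87 = 922;  a_88 = 153
  a_89 = 107;  a_90 = 288;  a_91 = 245;  a_92 = 997;  a_93 = 158;  a_94 = 56
  a_95 = 710;  a_96 = 426;  a_97 = 947;  a_98 = 615;  a_99 = 620;  a_100 = 29
  a_101 = 323;  a_102 = 554;  a_103 = 209;  a_104 = 897;  a_105 = 28;  a_106 = 441
  a_107 = 487;  a_108 = 826;  a_109 = 137;  a_110 = 523;  a_111 = 559;  a_112 = 684
  a_113 = 323;  a_114 = 930;  a_115 = 675;  a_116 = 71;  a_117 = 747;  a_118 = 948
  a_119 = 31;  a_120 = 209;  a_121 = 346;  a_122 = 170;  a_123 = 833;  a_124 = 201
  a_125 = 595;  a_126 = 992;  a_127 = 814;  a_128 = 43;  a_129 = 75;  a_130 = 90
  a_131 = 25;  a_132 = 72;  a_133 = 154;  a_134 = 625;  a_135 = 336;  a_136 = 721
  a_137 = 575;  a_138 = 550;  a_139 = 7;  a_140 = 595;  a_141 = 214;  a_142 = 615
  a_143 = 218;  a_144 = 253;  a_145 = 731;  a_146 = 972;  a_147 = 44;  a_148 = 789
  a_149 = 762;  a_150 = 1000;  a_151 = 709;  a_152 = 216;  a_153 = 454;  a_154 = 40
  a_155 = 800;  a_156 = 794;  a_157 = 623;  a_158 = 872;  a_159 = 894;  a_160 = 652
  a_161 = 382;  a_162 = 696;  a_163 = 279;  a_164 = 4;  a_165 = 261;  a_166 = 322
  a_167 = 727;  a_168 = 559;  a_169 = 951;  a_170 = 155;  a_171 = 36;  a_172 = 6
  a_173 = 263;  a_174 = 252;  a_175 = 291;  a_176 = 978;  a_177 = 378;  a_178 = 252
  a_179 = 267;  a_180 = 158;  a_181 = 134;  a_182 = 622;  a_183 = 340;  a_184 = 481
  a_185 = 854;  a_186 = 581;  a_187 = 197;  a_188 = 444;  a_189 = 206;  a_190 = 637
  a_191 = 824;  a_192 = 719;  a_193 = 648;  a_194 = 774;  a_195 = 358;  a_196 = 207
  a_197 = 823;  a_198 = 270;  a_199 = 661;  a_200 = 677;  a_201 = 455;  a_202 = 876
  a_203 = 915;  a_204 = 775;  a_205 = 781;  a_206 = 570;  a_207 = 223;  a_208 = 986
  a_209 = 742;  a_210 = 437;  a_211 = 120;  a_212 = 564;  a_213 = 223;  a_214 = 801
  a_215 = 975;  a_216 = 97;  a_217 = 726;  a_218 = 378;  a_219 = 265;  a_220 = 505
  a_221 = 966;  a_222 = 330;  a_223 = 625;  a_224 = 286;  a_225 = 122;  a_226 = 316
  a_227 = 398;  a_228 = 666;  a_229 = 905;  a_230 = 440;  a_231 = 646;  a_232 = 187
  a_233 = 410;  a_234 = 520;  a_235 = 247;  a_236 = 924;  a_237 = 694;  a_238 = 426
  a_239 = 800;  a_240 = 755;  a_241 = 498;  a_242 = 847;  a_243 = 305;  a_244 = 668
  a_245 = 534;  a_246 = 892;  a_247 = 106;  a_248 = 301;  a_249 = 503;  a_250 = 985
  a_251 = 797;  a_252 = 198;  a_253 = 151;  a_254 = 312;  a_255 = 468;  a_256 = 215
  a_257 = 426;  a_258 = 610;  a_259 = 948;  a_260 = 418;  a_261 = 264;  a_262 = 478
  a_263 = 690;  a_264 = 574;  a_265 = 635;  a_266 = 330;  a_267 = 727;  a_268 = 844
  a_269 = 879;  a_270 = 675;  a_271 = 118;  a_272 = 111;  a_273 = 127;  a_274 = 403
  a_275 = 213;  a_276 = 196;  a_277 = 986;  a_278 = 196;  a_279 = 806;  a_280 = 716
  a_281 = 763;  a_282 = 434;  a_283 = 888;  a_284 = 240;  a_285 = 471;  a_286 = 683
  a_287 = 602;  a_288 = 80;  a_289 = 985;  a_290 = 649;  a_291 = 171;  a_292 = 319
  a_293 = 609;  a_294 = 419;  a_295 = 660;  a_296 = 324;  a_297 = 516;  a_298 = 703
  a_299 = 24;  a_300 = 354
a_301 = 683·354 + 463·24 + 94·703 + 884·516 + 325·324 = 572
a_302 = 683·572 + 463·354 + 94·24 + 884·703 + 325·516 = 989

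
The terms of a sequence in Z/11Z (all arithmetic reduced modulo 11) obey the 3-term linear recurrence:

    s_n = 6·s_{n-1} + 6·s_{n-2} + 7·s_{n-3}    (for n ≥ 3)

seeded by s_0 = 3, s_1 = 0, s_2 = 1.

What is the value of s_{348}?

8

s_3 = 6·1 + 6·0 + 7·3 = 5
s_4 = 6·5 + 6·1 + 7·0 = 3
s_5 = 6·3 + 6·5 + 7·1 = 0
s_6 = 6·0 + 6·3 + 7·5 = 9
s_7 = 6·9 + 6·0 + 7·3 = 9
s_8 = 6·9 + 6·9 + 7·0 = 9
s_9 = 6·9 + 6·9 + 7·9 = 6
s_10 = 6·6 + 6·9 + 7·9 = 10
s_11 = 6·10 + 6·6 + 7·9 = 5
s_12 = 6·5 + 6·10 + 7·6 = 0
s_13 = 6·0 + 6·5 + 7·10 = 1
s_14 = 6·1 + 6·0 + 7·5 = 8
s_15 = 6·8 + 6·1 + 7·0 = 10
s_16 = 6·10 + 6·8 + 7·1 = 5
s_17 = 6·5 + 6·10 + 7·8 = 3
s_18 = 6·3 + 6·5 + 7·10 = 8
s_19 = 6·8 + 6·3 + 7·5 = 2
s_20 = 6·2 + 6·8 + 7·3 = 4
s_21 = 6·4 + 6·2 + 7·8 = 4
s_22 = 6·4 + 6·4 + 7·2 = 7
s_23 = 6·7 + 6·4 + 7·4 = 6
s_24 = 6·6 + 6·7 + 7·4 = 7
s_25 = 6·7 + 6·6 + 7·7 = 6
s_26 = 6·6 + 6·7 + 7·6 = 10
s_27 = 6·10 + 6·6 + 7·7 = 2
s_28 = 6·2 + 6·10 + 7·6 = 4
s_29 = 6·4 + 6·2 + 7·10 = 7
s_30 = 6·7 + 6·4 + 7·2 = 3
s_31 = 6·3 + 6·7 + 7·4 = 0
s_32 = 6·0 + 6·3 + 7·7 = 1
(s_30, s_31, s_32) = (3, 0, 1) = (s_0, s_1, s_2), so the sequence has period 30.
348 ≡ 18 (mod 30), hence s_348 = s_18 = 8.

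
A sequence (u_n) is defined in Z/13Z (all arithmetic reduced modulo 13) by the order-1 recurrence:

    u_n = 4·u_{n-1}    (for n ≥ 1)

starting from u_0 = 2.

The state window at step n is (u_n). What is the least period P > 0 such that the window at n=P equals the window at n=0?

n=0: window = (2)
n=1: window = (8)
n=2: window = (6)
n=3: window = (11)
n=4: window = (5)
n=5: window = (7)
n=6: window = (2)
window at n=6 equals window at n=0 → period = 6

6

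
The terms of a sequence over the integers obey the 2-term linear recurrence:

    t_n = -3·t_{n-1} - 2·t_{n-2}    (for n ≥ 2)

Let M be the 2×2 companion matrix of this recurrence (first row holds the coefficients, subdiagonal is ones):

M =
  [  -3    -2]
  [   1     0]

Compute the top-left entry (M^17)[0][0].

(M^17)[0][0] is the top entry after applying M 17 times to the unit state (1, 0). Equivalently it is h_{18} for the auxiliary sequence (h_n) obeying the same recurrence with h_1 = 1 and h_i = 0 for 0 ≤ i < 1:
h_2 = -3·1 + -2·0 = -3
h_3 = -3·-3 + -2·1 = 7
h_4 = -3·7 + -2·-3 = -15
h_5 = -3·-15 + -2·7 = 31
h_6 = -3·31 + -2·-15 = -63
h_7 = -3·-63 + -2·31 = 127
h_8 = -3·127 + -2·-63 = -255
h_9 = -3·-255 + -2·127 = 511
h_10 = -3·511 + -2·-255 = -1023
h_11 = -3·-1023 + -2·511 = 2047
h_12 = -3·2047 + -2·-1023 = -4095
h_13 = -3·-4095 + -2·2047 = 8191
h_14 = -3·8191 + -2·-4095 = -16383
h_15 = -3·-16383 + -2·8191 = 32767
h_16 = -3·32767 + -2·-16383 = -65535
h_17 = -3·-65535 + -2·32767 = 131071
h_18 = -3·131071 + -2·-65535 = -262143

-262143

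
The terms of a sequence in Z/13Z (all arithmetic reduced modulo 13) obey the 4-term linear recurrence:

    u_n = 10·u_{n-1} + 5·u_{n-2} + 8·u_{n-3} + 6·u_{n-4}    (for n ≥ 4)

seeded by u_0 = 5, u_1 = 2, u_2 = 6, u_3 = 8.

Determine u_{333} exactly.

12

u_4 = 10·8 + 5·6 + 8·2 + 6·5 = 0
u_5 = 10·0 + 5·8 + 8·6 + 6·2 = 9
u_6 = 10·9 + 5·0 + 8·8 + 6·6 = 8
u_7 = 10·8 + 5·9 + 8·0 + 6·8 = 4
u_8 = 10·4 + 5·8 + 8·9 + 6·0 = 9
u_9 = 10·9 + 5·4 + 8·8 + 6·9 = 7
Continuing the recurrence:
  u_10 = 0;  u_11 = 1;  u_12 = 3;  u_13 = 12;  u_14 = 0;  u_15 = 12
  u_16 = 0;  u_17 = 2;  u_18 = 12;  u_19 = 7;  u_20 = 3;  u_21 = 4
  u_22 = 1;  u_23 = 5;  u_24 = 1;  u_25 = 2;  u_26 = 6;  u_27 = 4
  u_28 = 1;  u_29 = 12;  u_30 = 11;  u_31 = 7;  u_32 = 6;  u_33 = 8
  u_34 = 11;  u_35 = 6;  u_36 = 7;  u_37 = 2;  u_38 = 0;  u_39 = 11
  u_40 = 12;  u_41 = 5;  u_42 = 3;  u_43 = 9;  u_44 = 9;  u_45 = 7
  u_46 = 10;  u_47 = 1;  u_48 = 1;  u_49 = 7;  u_50 = 0;  u_51 = 10
  u_52 = 6;  u_53 = 9;  u_54 = 5;  u_55 = 8;  u_56 = 5;  u_57 = 2
  u_58 = 9;  u_59 = 6;  u_60 = 8;  u_61 = 12;  u_62 = 2;  u_63 = 11
  u_64 = 4;  u_65 = 1;  u_66 = 0;  u_67 = 12;  u_68 = 9;  u_69 = 0
  u_70 = 11;  u_71 = 7;  u_72 = 10;  u_73 = 2;  u_74 = 10;  u_75 = 11
  u_76 = 2;  u_77 = 11;  u_78 = 8;  u_79 = 9;  u_80 = 9;  u_81 = 5
  u_82 = 7;  u_83 = 0;  u_84 = 12;  u_85 = 11;  u_86 = 4;  u_87 = 9
  u_88 = 10;  u_89 = 9;  u_90 = 2;  u_91 = 4;  u_92 = 0;  u_93 = 12
  u_94 = 8;  u_95 = 8;  u_96 = 8;  u_97 = 9;  u_98 = 8;  u_99 = 3
  u_100 = 8;  u_101 = 5;  u_102 = 6;  u_103 = 11;  u_104 = 7;  u_105 = 8
  u_106 = 5;  u_107 = 4;  u_108 = 2;  u_109 = 11;  u_110 = 0;  u_111 = 4
  u_112 = 10;  u_113 = 4;  u_114 = 5;  u_115 = 5;  u_116 = 11;  u_117 = 4
  u_118 = 9;  u_119 = 7;  u_120 = 5;  u_121 = 12;  u_122 = 8;  u_123 = 1
  u_124 = 7;  u_125 = 3;  u_126 = 4;  u_127 = 0;  u_128 = 8;  u_129 = 0
  u_130 = 12;  u_131 = 2;  u_132 = 11;  u_133 = 8;  u_134 = 2;  u_135 = 4
  u_136 = 11;  u_137 = 12;  u_138 = 11;  u_139 = 9;  u_140 = 8;  u_141 = 12
  u_142 = 12;  u_143 = 12;  u_144 = 12;  u_145 = 10;  u_146 = 3;  u_147 = 1
  u_148 = 8;  u_149 = 0;  u_150 = 1;  u_151 = 2;  u_152 = 8;  u_153 = 7
  u_154 = 2;  u_155 = 1;  u_156 = 7;  u_157 = 3;  u_158 = 7;  u_159 = 4
  u_160 = 11;  u_161 = 9;  u_162 = 11;  u_163 = 7;  u_164 = 3;  u_165 = 12
  u_166 = 10;  u_167 = 5;  u_168 = 6;  u_169 = 3;  u_170 = 4;  u_171 = 3
  u_172 = 6;  u_173 = 8;  u_174 = 2;  u_175 = 9;  u_176 = 5;  u_177 = 3
  u_178 = 9;  u_179 = 4;  u_180 = 9;  u_181 = 5;  u_182 = 12;  u_183 = 7
  u_184 = 3;  u_185 = 9;  u_186 = 12;  u_187 = 10;  u_188 = 3;  u_189 = 9
  u_190 = 10;  u_191 = 8;  u_192 = 12;  u_193 = 8;  u_194 = 4;  u_195 = 3
  u_196 = 4;  u_197 = 5;  u_198 = 1;  u_199 = 7;  u_200 = 9;  u_201 = 7
  u_202 = 8;  u_203 = 8;  u_204 = 9;  u_205 = 2;  u_206 = 8;  u_207 = 2
  u_208 = 0;  u_209 = 8;  u_210 = 1;  u_211 = 10;  u_212 = 0;  u_213 = 2
  u_214 = 2;  u_215 = 12;  u_216 = 3;  u_217 = 1;  u_218 = 3;  u_219 = 1
  u_220 = 12;  u_221 = 12;  u_222 = 11;  u_223 = 12;  u_224 = 5;  u_225 = 10
  u_226 = 1;  u_227 = 3;  u_228 = 2;  u_229 = 12;  u_230 = 4;  u_231 = 4
  u_232 = 12;  u_233 = 10;  u_234 = 8;  u_235 = 3;  u_236 = 1;  u_237 = 6
  u_238 = 7;  u_239 = 9;  u_240 = 10;  u_241 = 3;  u_242 = 12;  u_243 = 9
  u_244 = 0;  u_245 = 3;  u_246 = 5;  u_247 = 2;  u_248 = 4;  u_249 = 4
  u_250 = 2;  u_251 = 6;  u_252 = 9;  u_253 = 4;  u_254 = 2;  u_255 = 5
  u_256 = 3;  u_257 = 4;  u_258 = 3;  u_259 = 0;  u_260 = 0;  u_261 = 9
  u_262 = 4;  u_263 = 7;  u_264 = 6;  u_265 = 12;  u_266 = 9;  u_267 = 6
  u_268 = 3;  u_269 = 9;  u_270 = 12;  u_271 = 4;  u_272 = 8;  u_273 = 3
  u_274 = 5;  u_275 = 10;  u_276 = 2;  u_277 = 11;  u_278 = 9;  u_279 = 0
  u_280 = 2;  u_281 = 2;  u_282 = 6;  u_283 = 8;  u_284 = 8;  u_285 = 11
  u_286 = 3;  u_287 = 2;  u_288 = 2;  u_289 = 3;  u_290 = 9;  u_291 = 3
  u_292 = 7;  u_293 = 6;  u_294 = 4;  u_295 = 1;  u_296 = 3;  u_297 = 12
  u_298 = 11;  u_299 = 5;  u_300 = 11;  u_301 = 9;  u_302 = 4;  u_303 = 8
  u_304 = 4;  u_305 = 10;  u_306 = 0;  u_307 = 0;  u_308 = 0;  u_309 = 8
  u_310 = 2;  u_311 = 8;  u_312 = 11;  u_313 = 6;  u_314 = 9;  u_315 = 9
  u_316 = 2;  u_317 = 4;  u_318 = 7;  u_319 = 4;  u_320 = 2;  u_321 = 3
  u_322 = 10;  u_323 = 12;  u_324 = 11;  u_325 = 8;  u_326 = 5;  u_327 = 3
  u_328 = 3;  u_329 = 3;  u_330 = 8;  u_331 = 7
u_332 = 10·7 + 5·8 + 8·3 + 6·3 = 9
u_333 = 10·9 + 5·7 + 8·8 + 6·3 = 12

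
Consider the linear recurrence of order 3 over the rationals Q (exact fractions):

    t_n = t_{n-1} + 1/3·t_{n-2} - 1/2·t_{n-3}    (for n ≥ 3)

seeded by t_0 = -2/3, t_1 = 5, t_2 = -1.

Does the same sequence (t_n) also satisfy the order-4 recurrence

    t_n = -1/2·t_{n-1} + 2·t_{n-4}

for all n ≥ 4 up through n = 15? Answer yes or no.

no

Terms t_0..t_15: -2/3, 5, -1, 1, -11/6, -1, -19/9, -55/36, -187/108, -32/27, -647/648, -19/36, -521/1944, 215/3888, 2681/11664, 4459/11664
n=4: candidate gives -11/6, actual t_4 = -11/6 ✓
n=5: candidate gives 131/12, actual t_5 = -1 ✗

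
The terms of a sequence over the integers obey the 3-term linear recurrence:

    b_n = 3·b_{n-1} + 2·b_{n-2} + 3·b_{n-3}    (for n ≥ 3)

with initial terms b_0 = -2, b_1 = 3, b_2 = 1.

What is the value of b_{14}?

b_3 = 3·1 + 2·3 + 3·-2 = 3
b_4 = 3·3 + 2·1 + 3·3 = 20
b_5 = 3·20 + 2·3 + 3·1 = 69
b_6 = 3·69 + 2·20 + 3·3 = 256
b_7 = 3·256 + 2·69 + 3·20 = 966
b_8 = 3·966 + 2·256 + 3·69 = 3617
b_9 = 3·3617 + 2·966 + 3·256 = 13551
b_10 = 3·13551 + 2·3617 + 3·966 = 50785
b_11 = 3·50785 + 2·13551 + 3·3617 = 190308
b_12 = 3·190308 + 2·50785 + 3·13551 = 713147
b_13 = 3·713147 + 2·190308 + 3·50785 = 2672412
b_14 = 3·2672412 + 2·713147 + 3·190308 = 10014454

10014454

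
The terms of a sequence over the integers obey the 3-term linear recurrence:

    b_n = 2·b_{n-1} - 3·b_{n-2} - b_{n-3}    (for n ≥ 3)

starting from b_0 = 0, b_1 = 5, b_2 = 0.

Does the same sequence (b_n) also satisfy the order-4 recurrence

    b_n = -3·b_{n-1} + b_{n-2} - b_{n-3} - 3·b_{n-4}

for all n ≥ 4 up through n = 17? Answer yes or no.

no

Terms b_0..b_17: 0, 5, 0, -15, -35, -25, 70, 250, 315, -190, -1575, -2895, -875, 8510, 22540, 20425, -35280, -154375
n=4: candidate gives 40, actual b_4 = -35 ✗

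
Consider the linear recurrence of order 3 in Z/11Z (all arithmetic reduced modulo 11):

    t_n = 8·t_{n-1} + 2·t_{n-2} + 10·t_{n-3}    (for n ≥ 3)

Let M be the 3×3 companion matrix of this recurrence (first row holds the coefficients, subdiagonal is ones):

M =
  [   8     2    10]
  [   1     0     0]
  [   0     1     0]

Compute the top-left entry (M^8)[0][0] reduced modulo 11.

(M^8)[0][0] is the top entry after applying M 8 times to the unit state (1, 0, 0). Equivalently it is h_{10} for the auxiliary sequence (h_n) obeying the same recurrence with h_2 = 1 and h_i = 0 for 0 ≤ i < 2:
h_3 = 8·1 + 2·0 + 10·0 = 8
h_4 = 8·8 + 2·1 + 10·0 = 0
h_5 = 8·0 + 2·8 + 10·1 = 4
h_6 = 8·4 + 2·0 + 10·8 = 2
h_7 = 8·2 + 2·4 + 10·0 = 2
h_8 = 8·2 + 2·2 + 10·4 = 5
h_9 = 8·5 + 2·2 + 10·2 = 9
h_10 = 8·9 + 2·5 + 10·2 = 3

3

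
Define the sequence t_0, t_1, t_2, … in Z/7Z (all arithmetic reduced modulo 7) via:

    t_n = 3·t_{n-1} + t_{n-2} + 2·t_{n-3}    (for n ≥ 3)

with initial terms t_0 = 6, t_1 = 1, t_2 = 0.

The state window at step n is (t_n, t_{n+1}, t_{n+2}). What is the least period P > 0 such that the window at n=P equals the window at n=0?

n=0: window = (6, 1, 0)
n=1: window = (1, 0, 6)
n=2: window = (0, 6, 6)
n=3: window = (6, 6, 3)
n=4: window = (6, 3, 6)
n=5: window = (3, 6, 5)
n=6: window = (6, 5, 6)
n=7: window = (5, 6, 0)
n=8: window = (6, 0, 2)
n=9: window = (0, 2, 4)
n=10: window = (2, 4, 0)
n=11: window = (4, 0, 1)
n=12: window = (0, 1, 4)
n=13: window = (1, 4, 6)
n=14: window = (4, 6, 3)
n=15: window = (6, 3, 2)
n=16: window = (3, 2, 0)
n=17: window = (2, 0, 1)
n=18: window = (0, 1, 0)
n=19: window = (1, 0, 1)
n=20: window = (0, 1, 5)
n=21: window = (1, 5, 2)
n=22: window = (5, 2, 6)
n=23: window = (2, 6, 2)
n=24: window = (6, 2, 2)
n=25: window = (2, 2, 6)
n=26: window = (2, 6, 3)
n=27: window = (6, 3, 5)
n=28: window = (3, 5, 2)
n=29: window = (5, 2, 3)
n=30: window = (2, 3, 0)
n=31: window = (3, 0, 0)
n=32: window = (0, 0, 6)
n=33: window = (0, 6, 4)
n=34: window = (6, 4, 4)
n=35: window = (4, 4, 0)
n=36: window = (4, 0, 5)
n=37: window = (0, 5, 2)
n=38: window = (5, 2, 4)
n=39: window = (2, 4, 3)
n=40: window = (4, 3, 3)
…
n=169: window = (6, 6, 6)
n=170: window = (6, 6, 1)
n=171: window = (6, 1, 0)
window at n=171 equals window at n=0 → period = 171

171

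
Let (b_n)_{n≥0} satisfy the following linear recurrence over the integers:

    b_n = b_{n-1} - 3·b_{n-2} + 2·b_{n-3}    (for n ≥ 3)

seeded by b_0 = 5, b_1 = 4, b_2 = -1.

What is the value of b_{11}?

-385

b_3 = 1·-1 + -3·4 + 2·5 = -3
b_4 = 1·-3 + -3·-1 + 2·4 = 8
b_5 = 1·8 + -3·-3 + 2·-1 = 15
b_6 = 1·15 + -3·8 + 2·-3 = -15
b_7 = 1·-15 + -3·15 + 2·8 = -44
b_8 = 1·-44 + -3·-15 + 2·15 = 31
b_9 = 1·31 + -3·-44 + 2·-15 = 133
b_10 = 1·133 + -3·31 + 2·-44 = -48
b_11 = 1·-48 + -3·133 + 2·31 = -385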